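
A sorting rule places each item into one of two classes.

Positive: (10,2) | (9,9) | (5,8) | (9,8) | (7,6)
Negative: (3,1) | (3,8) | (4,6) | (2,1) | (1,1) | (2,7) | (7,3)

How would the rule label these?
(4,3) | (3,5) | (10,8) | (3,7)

Rule: sum ≥ 12. This holds for each 'Positive' example and fails for each 'Negative' one.

Negative, Negative, Positive, Negative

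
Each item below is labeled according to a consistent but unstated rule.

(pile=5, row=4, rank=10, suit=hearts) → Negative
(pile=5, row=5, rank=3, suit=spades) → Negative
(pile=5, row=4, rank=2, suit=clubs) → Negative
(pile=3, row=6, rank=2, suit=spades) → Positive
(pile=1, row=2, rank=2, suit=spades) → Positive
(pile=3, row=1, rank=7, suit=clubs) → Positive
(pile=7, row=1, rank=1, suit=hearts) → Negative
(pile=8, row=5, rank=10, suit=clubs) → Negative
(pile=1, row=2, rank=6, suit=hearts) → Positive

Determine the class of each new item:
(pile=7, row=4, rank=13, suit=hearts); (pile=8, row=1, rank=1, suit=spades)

Rule: pile ≤ 3. This holds for each 'Positive' example and fails for each 'Negative' one.
(pile=7, row=4, rank=13, suit=hearts) — pile = 7, hence Negative.
(pile=8, row=1, rank=1, suit=spades) — pile = 8, hence Negative.

Negative, Negative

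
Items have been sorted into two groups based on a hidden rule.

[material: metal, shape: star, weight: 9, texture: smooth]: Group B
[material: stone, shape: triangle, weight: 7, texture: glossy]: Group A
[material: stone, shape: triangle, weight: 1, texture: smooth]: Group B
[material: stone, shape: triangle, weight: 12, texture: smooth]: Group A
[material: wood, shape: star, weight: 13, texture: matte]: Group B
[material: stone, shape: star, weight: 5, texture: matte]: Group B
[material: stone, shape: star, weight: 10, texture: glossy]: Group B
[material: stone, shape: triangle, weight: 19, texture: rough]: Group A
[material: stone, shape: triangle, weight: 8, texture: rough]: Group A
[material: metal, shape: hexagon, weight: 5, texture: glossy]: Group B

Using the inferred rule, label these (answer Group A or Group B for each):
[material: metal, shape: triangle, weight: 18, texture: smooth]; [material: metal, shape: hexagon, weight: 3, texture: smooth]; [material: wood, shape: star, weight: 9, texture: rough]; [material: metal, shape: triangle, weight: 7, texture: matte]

The pattern is that an item is 'Group A' exactly when: shape is triangle AND weight ≥ 5.
[material: metal, shape: triangle, weight: 18, texture: smooth]: Group A (shape is triangle, weight = 18). [material: metal, shape: hexagon, weight: 3, texture: smooth]: Group B (shape is hexagon, weight = 3). [material: wood, shape: star, weight: 9, texture: rough]: Group B (shape is star, weight = 9). [material: metal, shape: triangle, weight: 7, texture: matte]: Group A (shape is triangle, weight = 7).

Group A, Group B, Group B, Group A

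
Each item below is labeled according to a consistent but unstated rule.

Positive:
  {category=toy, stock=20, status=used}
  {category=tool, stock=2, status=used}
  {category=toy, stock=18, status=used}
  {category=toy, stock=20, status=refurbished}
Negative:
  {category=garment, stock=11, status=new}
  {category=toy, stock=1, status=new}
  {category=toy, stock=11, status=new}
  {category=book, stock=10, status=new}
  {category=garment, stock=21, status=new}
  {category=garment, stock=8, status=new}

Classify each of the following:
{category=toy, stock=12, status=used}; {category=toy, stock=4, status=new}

Positive, Negative

Every 'Positive' example satisfies: status is not new. None of the 'Negative' examples do.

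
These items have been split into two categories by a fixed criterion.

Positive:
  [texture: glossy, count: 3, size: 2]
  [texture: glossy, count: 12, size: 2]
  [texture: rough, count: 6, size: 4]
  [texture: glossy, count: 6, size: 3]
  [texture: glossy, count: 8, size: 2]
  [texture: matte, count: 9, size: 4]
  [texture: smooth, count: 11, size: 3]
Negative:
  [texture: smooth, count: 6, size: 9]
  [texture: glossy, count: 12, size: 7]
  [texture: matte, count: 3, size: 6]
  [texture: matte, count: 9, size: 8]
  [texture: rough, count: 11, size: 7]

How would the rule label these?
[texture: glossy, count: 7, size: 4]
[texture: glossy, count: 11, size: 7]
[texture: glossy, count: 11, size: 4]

Positive, Negative, Positive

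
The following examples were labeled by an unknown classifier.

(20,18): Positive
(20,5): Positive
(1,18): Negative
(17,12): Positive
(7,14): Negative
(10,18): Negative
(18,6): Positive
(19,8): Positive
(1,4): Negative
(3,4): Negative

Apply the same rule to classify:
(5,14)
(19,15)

Negative, Positive

All 'Positive' examples share one property — first > second — and every 'Negative' example lacks it.
Negative: (5,14), since 5 < 14.
Positive: (19,15), since 19 > 15.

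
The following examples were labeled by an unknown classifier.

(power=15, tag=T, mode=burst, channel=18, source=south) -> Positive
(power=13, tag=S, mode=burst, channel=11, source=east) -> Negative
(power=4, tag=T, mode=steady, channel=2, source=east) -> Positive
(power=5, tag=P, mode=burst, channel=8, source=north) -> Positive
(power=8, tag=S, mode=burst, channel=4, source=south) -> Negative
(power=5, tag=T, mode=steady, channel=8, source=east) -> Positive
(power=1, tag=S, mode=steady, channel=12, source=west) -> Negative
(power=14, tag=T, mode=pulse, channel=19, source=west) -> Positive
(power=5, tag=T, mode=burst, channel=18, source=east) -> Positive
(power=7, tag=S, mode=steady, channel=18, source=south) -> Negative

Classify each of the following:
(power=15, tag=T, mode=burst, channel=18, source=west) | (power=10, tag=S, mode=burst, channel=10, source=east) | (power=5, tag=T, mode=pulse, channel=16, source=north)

Positive, Negative, Positive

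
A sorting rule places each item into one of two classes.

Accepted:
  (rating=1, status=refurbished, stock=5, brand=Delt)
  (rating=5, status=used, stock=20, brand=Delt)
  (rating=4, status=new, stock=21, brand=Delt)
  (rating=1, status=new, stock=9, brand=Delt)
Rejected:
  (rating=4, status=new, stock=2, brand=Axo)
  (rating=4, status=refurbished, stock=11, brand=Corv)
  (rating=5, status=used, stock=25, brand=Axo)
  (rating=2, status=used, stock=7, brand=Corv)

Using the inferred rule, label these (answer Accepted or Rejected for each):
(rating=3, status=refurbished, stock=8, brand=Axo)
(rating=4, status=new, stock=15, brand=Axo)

Comparing the two groups points to one rule — brand is Delt.

Rejected, Rejected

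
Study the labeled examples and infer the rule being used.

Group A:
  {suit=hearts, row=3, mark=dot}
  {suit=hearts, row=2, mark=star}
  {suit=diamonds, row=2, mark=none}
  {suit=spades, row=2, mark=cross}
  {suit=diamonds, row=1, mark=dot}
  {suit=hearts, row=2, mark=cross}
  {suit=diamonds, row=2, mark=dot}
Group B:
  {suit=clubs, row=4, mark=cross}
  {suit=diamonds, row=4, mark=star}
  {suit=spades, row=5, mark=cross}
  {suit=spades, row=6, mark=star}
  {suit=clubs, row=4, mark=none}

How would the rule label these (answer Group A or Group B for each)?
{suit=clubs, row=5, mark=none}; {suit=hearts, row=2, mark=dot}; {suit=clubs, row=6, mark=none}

Group B, Group A, Group B

Every 'Group A' example satisfies: row ≤ 3. None of the 'Group B' examples do.
{suit=clubs, row=5, mark=none}: Group B (row = 5). {suit=hearts, row=2, mark=dot}: Group A (row = 2). {suit=clubs, row=6, mark=none}: Group B (row = 6).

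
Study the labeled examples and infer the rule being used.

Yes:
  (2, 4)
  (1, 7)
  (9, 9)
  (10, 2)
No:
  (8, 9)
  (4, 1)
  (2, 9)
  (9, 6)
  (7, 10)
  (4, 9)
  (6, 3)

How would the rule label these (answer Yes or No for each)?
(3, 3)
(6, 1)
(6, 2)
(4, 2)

Yes, No, Yes, Yes

The distinguishing property — sum is even — holds for all the 'Yes' cases and none of the 'No' cases.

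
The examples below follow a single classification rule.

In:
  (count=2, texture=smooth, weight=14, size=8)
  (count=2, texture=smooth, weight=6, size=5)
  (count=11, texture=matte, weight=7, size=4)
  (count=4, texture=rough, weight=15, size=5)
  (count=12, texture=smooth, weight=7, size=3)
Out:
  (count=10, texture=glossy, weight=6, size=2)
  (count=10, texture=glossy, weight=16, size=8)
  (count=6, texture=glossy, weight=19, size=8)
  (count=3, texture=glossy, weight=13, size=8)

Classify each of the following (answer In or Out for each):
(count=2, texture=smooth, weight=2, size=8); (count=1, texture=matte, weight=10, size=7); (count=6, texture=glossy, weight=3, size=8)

In, In, Out

One predicate separates the groups cleanly: texture is not glossy.
In: (count=2, texture=smooth, weight=2, size=8), since texture is smooth. In: (count=1, texture=matte, weight=10, size=7), since texture is matte. Out: (count=6, texture=glossy, weight=3, size=8), since texture is glossy.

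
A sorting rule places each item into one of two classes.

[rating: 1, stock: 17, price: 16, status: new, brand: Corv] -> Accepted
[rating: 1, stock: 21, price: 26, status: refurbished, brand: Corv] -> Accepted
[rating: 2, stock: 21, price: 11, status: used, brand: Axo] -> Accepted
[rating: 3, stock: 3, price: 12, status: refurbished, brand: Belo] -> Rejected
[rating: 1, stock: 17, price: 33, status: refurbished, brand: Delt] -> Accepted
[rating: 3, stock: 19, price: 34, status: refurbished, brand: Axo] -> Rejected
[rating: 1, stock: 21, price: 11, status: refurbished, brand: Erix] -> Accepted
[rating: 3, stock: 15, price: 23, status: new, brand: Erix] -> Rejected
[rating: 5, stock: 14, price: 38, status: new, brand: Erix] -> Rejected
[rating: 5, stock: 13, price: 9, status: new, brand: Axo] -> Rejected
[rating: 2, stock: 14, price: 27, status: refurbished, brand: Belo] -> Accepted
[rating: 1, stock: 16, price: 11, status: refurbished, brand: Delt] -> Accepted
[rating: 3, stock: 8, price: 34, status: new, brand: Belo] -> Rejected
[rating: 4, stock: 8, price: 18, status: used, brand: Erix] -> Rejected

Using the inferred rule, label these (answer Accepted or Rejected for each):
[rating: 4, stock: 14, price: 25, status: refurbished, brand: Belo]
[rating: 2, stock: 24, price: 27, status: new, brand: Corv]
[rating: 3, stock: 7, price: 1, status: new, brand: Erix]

A rule that fits every label: rating ≤ 2 — true of each 'Accepted' example, false of each 'Rejected' one.
[rating: 4, stock: 14, price: 25, status: refurbished, brand: Belo]: Rejected (rating = 4). [rating: 2, stock: 24, price: 27, status: new, brand: Corv]: Accepted (rating = 2). [rating: 3, stock: 7, price: 1, status: new, brand: Erix]: Rejected (rating = 3).

Rejected, Accepted, Rejected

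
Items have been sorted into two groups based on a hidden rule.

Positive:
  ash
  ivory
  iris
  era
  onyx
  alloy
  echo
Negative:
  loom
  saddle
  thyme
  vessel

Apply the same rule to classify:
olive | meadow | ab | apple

Positive, Negative, Positive, Positive

'Positive' ⟺ starts with a vowel.
olive: starts with 'o' — meets the rule, so Positive.
meadow: starts with 'm' — doesn't qualify, so Negative.
ab: starts with 'a' — meets the rule, so Positive.
apple: starts with 'a' — meets the rule, so Positive.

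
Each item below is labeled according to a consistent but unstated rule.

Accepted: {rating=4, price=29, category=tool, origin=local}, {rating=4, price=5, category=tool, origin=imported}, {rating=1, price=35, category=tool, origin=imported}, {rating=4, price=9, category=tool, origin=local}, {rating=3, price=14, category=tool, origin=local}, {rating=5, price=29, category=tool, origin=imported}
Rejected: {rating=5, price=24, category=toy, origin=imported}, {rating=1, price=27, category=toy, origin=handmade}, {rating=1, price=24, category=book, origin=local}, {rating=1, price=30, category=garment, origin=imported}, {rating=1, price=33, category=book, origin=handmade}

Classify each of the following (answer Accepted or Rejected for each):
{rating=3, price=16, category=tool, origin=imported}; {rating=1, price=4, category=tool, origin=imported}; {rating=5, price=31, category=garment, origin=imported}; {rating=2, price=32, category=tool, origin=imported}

The simplest hypothesis consistent with all the labels is: category is tool.
{rating=3, price=16, category=tool, origin=imported} — category is tool, hence Accepted. {rating=1, price=4, category=tool, origin=imported} — category is tool, hence Accepted. {rating=5, price=31, category=garment, origin=imported} — category is garment, hence Rejected. {rating=2, price=32, category=tool, origin=imported} — category is tool, hence Accepted.

Accepted, Accepted, Rejected, Accepted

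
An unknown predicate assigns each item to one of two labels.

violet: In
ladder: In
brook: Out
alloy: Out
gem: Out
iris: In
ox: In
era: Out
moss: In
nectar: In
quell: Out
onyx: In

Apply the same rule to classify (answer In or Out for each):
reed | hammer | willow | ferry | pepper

The classifier is using: even length.
reed — length 4, hence In. hammer — length 6, hence In. willow — length 6, hence In. ferry — length 5, hence Out. pepper — length 6, hence In.

In, In, In, Out, In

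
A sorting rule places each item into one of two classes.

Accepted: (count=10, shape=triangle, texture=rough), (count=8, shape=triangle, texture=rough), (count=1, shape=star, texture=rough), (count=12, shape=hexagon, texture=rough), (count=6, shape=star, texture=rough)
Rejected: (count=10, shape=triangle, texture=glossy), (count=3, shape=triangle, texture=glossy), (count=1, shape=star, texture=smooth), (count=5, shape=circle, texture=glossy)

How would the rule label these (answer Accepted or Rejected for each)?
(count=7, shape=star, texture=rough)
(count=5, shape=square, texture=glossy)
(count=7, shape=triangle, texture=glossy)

Rule: texture is rough. This holds for each 'Accepted' example and fails for each 'Rejected' one.
(count=7, shape=star, texture=rough) → texture is rough → Accepted. (count=5, shape=square, texture=glossy) → texture is glossy → Rejected. (count=7, shape=triangle, texture=glossy) → texture is glossy → Rejected.

Accepted, Rejected, Rejected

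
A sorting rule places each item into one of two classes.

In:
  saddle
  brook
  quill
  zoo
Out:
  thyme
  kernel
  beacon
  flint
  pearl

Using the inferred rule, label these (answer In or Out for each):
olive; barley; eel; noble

Out, Out, In, Out

Comparing the two groups points to one rule — has a double letter.
olive: no doubled letter — fails the rule, so Out. barley: no doubled letter — fails the rule, so Out. eel: 'ee' doubled — passes, so In. noble: no doubled letter — fails the rule, so Out.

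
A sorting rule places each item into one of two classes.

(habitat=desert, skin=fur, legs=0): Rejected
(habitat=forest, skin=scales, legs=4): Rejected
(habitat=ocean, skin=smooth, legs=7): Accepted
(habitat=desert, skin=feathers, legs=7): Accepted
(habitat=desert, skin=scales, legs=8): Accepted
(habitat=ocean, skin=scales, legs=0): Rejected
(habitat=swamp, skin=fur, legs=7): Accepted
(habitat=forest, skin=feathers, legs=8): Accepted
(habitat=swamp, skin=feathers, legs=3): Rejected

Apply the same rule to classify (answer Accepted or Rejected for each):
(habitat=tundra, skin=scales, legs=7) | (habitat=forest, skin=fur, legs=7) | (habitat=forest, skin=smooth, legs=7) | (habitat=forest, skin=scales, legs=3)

Accepted, Accepted, Accepted, Rejected

Every 'Accepted' example satisfies: legs ≥ 7. None of the 'Rejected' examples do.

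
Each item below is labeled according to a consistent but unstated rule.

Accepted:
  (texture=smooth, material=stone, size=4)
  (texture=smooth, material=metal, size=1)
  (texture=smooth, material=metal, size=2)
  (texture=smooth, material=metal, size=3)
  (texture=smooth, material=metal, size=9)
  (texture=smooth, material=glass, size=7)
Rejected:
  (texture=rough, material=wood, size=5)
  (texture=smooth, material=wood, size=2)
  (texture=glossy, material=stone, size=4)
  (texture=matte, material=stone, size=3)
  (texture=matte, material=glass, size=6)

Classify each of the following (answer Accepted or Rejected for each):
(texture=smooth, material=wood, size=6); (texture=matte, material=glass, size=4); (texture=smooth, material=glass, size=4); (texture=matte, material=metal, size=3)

One predicate separates the groups cleanly: texture is smooth AND material is not wood.
(texture=smooth, material=wood, size=6): Rejected (texture is smooth, material is wood). (texture=matte, material=glass, size=4): Rejected (texture is matte, material is glass). (texture=smooth, material=glass, size=4): Accepted (texture is smooth, material is glass). (texture=matte, material=metal, size=3): Rejected (texture is matte, material is metal).

Rejected, Rejected, Accepted, Rejected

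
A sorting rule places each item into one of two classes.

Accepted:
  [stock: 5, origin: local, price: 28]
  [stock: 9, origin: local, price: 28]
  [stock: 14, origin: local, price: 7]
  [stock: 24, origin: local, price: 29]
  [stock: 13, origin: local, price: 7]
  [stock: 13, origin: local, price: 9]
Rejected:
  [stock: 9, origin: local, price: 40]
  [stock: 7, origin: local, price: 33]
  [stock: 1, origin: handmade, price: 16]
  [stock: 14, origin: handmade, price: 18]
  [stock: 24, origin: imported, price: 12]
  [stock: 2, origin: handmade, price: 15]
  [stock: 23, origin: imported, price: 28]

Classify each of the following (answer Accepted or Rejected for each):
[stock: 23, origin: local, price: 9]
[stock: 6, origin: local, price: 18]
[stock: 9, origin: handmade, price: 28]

The simplest hypothesis consistent with all the labels is: origin is local AND price ≤ 29.

Accepted, Accepted, Rejected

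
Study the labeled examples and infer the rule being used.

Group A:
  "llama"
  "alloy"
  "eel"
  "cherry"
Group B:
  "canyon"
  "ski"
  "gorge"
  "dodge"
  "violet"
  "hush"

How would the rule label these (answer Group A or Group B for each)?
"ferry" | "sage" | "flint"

Group A, Group B, Group B

The distinguishing property — has a double letter — holds for all the 'Group A' cases and none of the 'Group B' cases.
Group A: "ferry", since 'rr' doubled.
Group B: "sage", since no doubled letter.
Group B: "flint", since no doubled letter.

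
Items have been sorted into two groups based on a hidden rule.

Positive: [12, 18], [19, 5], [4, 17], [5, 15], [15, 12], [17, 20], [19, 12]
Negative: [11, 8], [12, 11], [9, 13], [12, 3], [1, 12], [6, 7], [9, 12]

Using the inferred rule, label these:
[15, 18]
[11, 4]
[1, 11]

Positive, Negative, Negative

The rule appears to be: max ≥ 15.
[15, 18] — max 18, hence Positive.
[11, 4] — max 11, hence Negative.
[1, 11] — max 11, hence Negative.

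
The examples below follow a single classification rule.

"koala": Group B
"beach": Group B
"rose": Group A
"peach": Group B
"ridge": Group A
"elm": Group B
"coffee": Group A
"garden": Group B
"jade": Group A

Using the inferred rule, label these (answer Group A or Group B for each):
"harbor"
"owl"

Group B, Group B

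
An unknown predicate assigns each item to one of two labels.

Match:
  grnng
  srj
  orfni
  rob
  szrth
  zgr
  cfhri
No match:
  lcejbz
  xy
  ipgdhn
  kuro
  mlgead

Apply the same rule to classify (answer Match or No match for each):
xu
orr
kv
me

'Match' ⟺ odd length.
xu: length 2, doesn't match → No match. orr: length 3, satisfies this → Match. kv: length 2, doesn't match → No match. me: length 2, doesn't match → No match.

No match, Match, No match, No match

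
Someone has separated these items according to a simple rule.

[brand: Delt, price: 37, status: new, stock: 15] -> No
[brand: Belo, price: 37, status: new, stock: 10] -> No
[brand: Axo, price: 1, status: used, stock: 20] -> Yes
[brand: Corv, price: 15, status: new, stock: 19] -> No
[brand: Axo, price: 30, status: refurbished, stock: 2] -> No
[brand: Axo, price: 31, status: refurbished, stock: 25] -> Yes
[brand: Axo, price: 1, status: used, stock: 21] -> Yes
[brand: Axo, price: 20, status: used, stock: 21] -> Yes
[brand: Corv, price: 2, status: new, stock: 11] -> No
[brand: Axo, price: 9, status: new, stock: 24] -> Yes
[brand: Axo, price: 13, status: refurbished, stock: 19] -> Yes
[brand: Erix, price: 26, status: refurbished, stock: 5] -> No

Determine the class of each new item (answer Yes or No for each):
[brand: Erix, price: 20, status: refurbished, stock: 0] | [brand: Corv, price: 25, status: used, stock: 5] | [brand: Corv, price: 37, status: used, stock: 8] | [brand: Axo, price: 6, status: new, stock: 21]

No, No, No, Yes

Every 'Yes' example satisfies: brand is Axo AND stock ≥ 5. None of the 'No' examples do.
[brand: Erix, price: 20, status: refurbished, stock: 0] → brand is Erix, stock = 0 → No. [brand: Corv, price: 25, status: used, stock: 5] → brand is Corv, stock = 5 → No. [brand: Corv, price: 37, status: used, stock: 8] → brand is Corv, stock = 8 → No. [brand: Axo, price: 6, status: new, stock: 21] → brand is Axo, stock = 21 → Yes.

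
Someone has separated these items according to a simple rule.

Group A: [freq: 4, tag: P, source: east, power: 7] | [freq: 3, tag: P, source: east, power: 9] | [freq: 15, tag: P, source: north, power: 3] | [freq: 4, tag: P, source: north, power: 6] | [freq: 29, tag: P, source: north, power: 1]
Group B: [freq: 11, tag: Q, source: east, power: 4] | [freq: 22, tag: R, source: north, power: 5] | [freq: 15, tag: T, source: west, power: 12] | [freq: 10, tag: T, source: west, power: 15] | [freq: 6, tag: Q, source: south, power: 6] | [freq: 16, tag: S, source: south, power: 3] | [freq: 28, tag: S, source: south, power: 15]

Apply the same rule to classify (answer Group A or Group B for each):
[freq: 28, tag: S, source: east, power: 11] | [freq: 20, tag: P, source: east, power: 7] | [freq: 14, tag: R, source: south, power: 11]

Group B, Group A, Group B

The classifier is using: tag is P.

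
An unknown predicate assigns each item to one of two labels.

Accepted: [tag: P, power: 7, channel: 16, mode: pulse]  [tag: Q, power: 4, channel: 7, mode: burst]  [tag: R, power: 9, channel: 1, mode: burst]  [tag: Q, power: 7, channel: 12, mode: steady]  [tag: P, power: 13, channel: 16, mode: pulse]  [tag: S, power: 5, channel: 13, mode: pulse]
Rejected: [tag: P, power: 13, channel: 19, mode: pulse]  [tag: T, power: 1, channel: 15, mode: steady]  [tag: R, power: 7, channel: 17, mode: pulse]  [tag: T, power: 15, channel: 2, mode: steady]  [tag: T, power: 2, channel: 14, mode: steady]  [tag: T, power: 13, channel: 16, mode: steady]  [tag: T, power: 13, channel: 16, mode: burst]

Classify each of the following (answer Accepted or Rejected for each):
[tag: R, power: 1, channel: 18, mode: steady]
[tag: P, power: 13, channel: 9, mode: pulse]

Rejected, Accepted

The rule appears to be: tag is not T AND channel ≤ 16.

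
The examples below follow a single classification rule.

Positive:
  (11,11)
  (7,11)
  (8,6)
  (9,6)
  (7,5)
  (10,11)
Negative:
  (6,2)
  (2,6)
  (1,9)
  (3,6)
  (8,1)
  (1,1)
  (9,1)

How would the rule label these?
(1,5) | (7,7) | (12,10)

The simplest hypothesis consistent with all the labels is: sum ≥ 12.
(1,5): 1+5 = 6, does not fit → Negative. (7,7): 7+7 = 14, matches → Positive. (12,10): 12+10 = 22, matches → Positive.

Negative, Positive, Positive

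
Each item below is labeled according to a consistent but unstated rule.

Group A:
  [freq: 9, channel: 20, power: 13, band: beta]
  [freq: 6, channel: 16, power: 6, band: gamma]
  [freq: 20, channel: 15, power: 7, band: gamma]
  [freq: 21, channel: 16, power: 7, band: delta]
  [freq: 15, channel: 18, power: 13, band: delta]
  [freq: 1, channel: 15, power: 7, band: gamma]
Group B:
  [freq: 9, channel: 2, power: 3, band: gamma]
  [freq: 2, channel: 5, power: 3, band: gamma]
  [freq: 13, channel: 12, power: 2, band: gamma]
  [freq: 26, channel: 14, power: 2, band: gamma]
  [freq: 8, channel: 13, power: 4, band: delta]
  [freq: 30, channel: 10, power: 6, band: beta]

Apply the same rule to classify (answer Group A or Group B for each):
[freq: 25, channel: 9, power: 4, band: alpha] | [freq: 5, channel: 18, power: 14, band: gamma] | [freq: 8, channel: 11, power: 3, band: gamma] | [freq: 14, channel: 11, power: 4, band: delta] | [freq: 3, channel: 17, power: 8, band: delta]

Rule: channel ≥ 15. This holds for each 'Group A' example and fails for each 'Group B' one.
Group B: [freq: 25, channel: 9, power: 4, band: alpha], since channel = 9. Group A: [freq: 5, channel: 18, power: 14, band: gamma], since channel = 18. Group B: [freq: 8, channel: 11, power: 3, band: gamma], since channel = 11. Group B: [freq: 14, channel: 11, power: 4, band: delta], since channel = 11. Group A: [freq: 3, channel: 17, power: 8, band: delta], since channel = 17.

Group B, Group A, Group B, Group B, Group A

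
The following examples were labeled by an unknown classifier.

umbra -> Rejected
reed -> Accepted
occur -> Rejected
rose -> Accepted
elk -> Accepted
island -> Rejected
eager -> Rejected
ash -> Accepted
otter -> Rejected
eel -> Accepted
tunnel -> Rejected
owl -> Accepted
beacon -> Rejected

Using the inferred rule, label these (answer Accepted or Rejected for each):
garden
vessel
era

The common property of the 'Accepted' items is: length ≤ 4. No 'Rejected' item has it.
garden → length 6 → Rejected.
vessel → length 6 → Rejected.
era → length 3 → Accepted.

Rejected, Rejected, Accepted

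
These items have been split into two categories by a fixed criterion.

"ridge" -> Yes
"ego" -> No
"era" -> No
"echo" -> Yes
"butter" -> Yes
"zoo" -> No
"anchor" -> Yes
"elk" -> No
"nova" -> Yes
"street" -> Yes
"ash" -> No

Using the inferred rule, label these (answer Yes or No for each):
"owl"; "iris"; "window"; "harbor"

No, Yes, Yes, Yes

The distinguishing property — length ≥ 4 — holds for all the 'Yes' cases and none of the 'No' cases.
"owl": length 3, lacks this property → No.
"iris": length 4, qualifies → Yes.
"window": length 6, qualifies → Yes.
"harbor": length 6, qualifies → Yes.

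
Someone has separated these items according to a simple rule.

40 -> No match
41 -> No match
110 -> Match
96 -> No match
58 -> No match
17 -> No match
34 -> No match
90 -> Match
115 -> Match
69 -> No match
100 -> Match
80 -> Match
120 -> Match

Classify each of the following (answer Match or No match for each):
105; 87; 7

The common property of the 'Match' items is: multiple of 5 AND at least 41. No 'No match' item has it.
Match: 105, since 105 = 5·21, 105 ≥ 41.
No match: 87, since 87 = 5·17 + 2, 87 ≥ 41.
No match: 7, since 7 = 5·1 + 2, 7 < 41.

Match, No match, No match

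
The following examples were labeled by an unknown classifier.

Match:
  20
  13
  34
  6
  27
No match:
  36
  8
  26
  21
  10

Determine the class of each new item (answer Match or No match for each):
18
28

One predicate separates the groups cleanly: ≡ 6 (mod 7).
18: 18 mod 7 = 4 — does not fit, so No match.
28: 28 mod 7 = 0 — does not fit, so No match.

No match, No match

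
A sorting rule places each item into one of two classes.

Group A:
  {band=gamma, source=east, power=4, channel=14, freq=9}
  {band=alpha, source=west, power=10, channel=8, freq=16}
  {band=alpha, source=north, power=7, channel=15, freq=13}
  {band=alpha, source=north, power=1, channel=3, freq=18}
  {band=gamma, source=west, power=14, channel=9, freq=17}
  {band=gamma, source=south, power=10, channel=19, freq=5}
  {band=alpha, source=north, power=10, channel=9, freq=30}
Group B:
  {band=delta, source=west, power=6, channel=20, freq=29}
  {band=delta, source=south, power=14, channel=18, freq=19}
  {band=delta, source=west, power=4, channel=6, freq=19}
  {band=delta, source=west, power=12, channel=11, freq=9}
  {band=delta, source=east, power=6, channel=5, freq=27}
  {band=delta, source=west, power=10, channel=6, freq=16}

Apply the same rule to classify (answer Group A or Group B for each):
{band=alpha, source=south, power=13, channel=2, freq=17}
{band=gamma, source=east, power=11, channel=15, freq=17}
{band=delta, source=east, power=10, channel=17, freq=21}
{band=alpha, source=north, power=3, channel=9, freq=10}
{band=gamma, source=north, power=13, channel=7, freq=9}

Group A, Group A, Group B, Group A, Group A

The simplest hypothesis consistent with all the labels is: band is not delta.
{band=alpha, source=south, power=13, channel=2, freq=17}: band is alpha, checks out → Group A.
{band=gamma, source=east, power=11, channel=15, freq=17}: band is gamma, checks out → Group A.
{band=delta, source=east, power=10, channel=17, freq=21}: band is delta, does not fit → Group B.
{band=alpha, source=north, power=3, channel=9, freq=10}: band is alpha, checks out → Group A.
{band=gamma, source=north, power=13, channel=7, freq=9}: band is gamma, checks out → Group A.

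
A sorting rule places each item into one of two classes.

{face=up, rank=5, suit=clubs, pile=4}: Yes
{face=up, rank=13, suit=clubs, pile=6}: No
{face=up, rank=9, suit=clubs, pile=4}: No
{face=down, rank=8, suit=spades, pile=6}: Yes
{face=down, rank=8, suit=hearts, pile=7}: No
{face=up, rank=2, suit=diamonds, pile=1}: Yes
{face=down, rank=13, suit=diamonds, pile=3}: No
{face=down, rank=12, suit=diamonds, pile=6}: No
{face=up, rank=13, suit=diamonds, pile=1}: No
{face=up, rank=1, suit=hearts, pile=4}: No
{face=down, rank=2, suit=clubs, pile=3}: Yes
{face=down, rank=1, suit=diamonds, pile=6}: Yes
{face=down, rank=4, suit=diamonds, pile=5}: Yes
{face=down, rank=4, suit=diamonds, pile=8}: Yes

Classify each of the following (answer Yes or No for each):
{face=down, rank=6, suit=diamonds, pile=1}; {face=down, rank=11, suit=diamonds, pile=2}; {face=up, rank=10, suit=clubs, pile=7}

Yes, No, No

The classifier is using: suit is not hearts AND rank ≤ 8.
Yes: {face=down, rank=6, suit=diamonds, pile=1}, since suit is diamonds, rank = 6.
No: {face=down, rank=11, suit=diamonds, pile=2}, since suit is diamonds, rank = 11.
No: {face=up, rank=10, suit=clubs, pile=7}, since suit is clubs, rank = 10.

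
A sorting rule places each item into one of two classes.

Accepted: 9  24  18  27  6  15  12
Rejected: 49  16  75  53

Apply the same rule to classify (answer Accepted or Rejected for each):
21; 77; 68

The distinguishing property — multiple of 3 AND at most 27 — holds for all the 'Accepted' cases and none of the 'Rejected' cases.
21: 21 = 3·7, 21 ≤ 27 — has this property, so Accepted. 77: 77 = 3·25 + 2, 77 > 27 — doesn't match, so Rejected. 68: 68 = 3·22 + 2, 68 > 27 — doesn't match, so Rejected.

Accepted, Rejected, Rejected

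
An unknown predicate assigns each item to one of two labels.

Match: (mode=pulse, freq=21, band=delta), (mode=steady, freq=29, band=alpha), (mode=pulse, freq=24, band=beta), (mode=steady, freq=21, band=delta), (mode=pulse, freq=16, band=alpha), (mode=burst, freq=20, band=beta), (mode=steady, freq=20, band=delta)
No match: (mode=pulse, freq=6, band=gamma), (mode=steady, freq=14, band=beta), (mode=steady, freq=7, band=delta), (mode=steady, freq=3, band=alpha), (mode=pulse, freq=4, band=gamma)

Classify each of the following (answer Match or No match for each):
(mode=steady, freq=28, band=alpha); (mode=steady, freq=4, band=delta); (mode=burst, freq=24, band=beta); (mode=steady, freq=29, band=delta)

Match, No match, Match, Match

One predicate separates the groups cleanly: freq ≥ 16.
Match: (mode=steady, freq=28, band=alpha), since freq = 28.
No match: (mode=steady, freq=4, band=delta), since freq = 4.
Match: (mode=burst, freq=24, band=beta), since freq = 24.
Match: (mode=steady, freq=29, band=delta), since freq = 29.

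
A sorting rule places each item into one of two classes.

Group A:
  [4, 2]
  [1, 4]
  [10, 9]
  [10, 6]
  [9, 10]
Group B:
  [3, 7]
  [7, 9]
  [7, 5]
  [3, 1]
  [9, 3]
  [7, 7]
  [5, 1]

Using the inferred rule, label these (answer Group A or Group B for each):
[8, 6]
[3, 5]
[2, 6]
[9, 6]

Group A, Group B, Group A, Group A

'Group A' ⟺ product is even.
[8, 6]: Group A (8·6 = 48). [3, 5]: Group B (3·5 = 15). [2, 6]: Group A (2·6 = 12). [9, 6]: Group A (9·6 = 54).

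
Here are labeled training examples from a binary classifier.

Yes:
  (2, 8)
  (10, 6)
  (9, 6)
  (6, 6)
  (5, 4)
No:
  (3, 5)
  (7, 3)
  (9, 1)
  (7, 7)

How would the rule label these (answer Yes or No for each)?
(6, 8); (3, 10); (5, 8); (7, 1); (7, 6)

The simplest hypothesis consistent with all the labels is: second is even.
(6, 8): second 8, satisfies this → Yes.
(3, 10): second 10, satisfies this → Yes.
(5, 8): second 8, satisfies this → Yes.
(7, 1): second 1, fails this test → No.
(7, 6): second 6, satisfies this → Yes.

Yes, Yes, Yes, No, Yes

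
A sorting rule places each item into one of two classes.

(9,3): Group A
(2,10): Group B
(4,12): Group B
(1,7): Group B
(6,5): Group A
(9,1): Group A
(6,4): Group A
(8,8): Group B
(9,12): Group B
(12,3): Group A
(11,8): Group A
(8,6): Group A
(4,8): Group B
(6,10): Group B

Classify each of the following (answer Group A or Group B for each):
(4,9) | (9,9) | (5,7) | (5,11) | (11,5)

Group B, Group B, Group B, Group B, Group A

The distinguishing property — first > second — holds for all the 'Group A' cases and none of the 'Group B' cases.
(4,9) — 4 < 9, hence Group B. (9,9) — 9 = 9, hence Group B. (5,7) — 5 < 7, hence Group B. (5,11) — 5 < 11, hence Group B. (11,5) — 11 > 5, hence Group A.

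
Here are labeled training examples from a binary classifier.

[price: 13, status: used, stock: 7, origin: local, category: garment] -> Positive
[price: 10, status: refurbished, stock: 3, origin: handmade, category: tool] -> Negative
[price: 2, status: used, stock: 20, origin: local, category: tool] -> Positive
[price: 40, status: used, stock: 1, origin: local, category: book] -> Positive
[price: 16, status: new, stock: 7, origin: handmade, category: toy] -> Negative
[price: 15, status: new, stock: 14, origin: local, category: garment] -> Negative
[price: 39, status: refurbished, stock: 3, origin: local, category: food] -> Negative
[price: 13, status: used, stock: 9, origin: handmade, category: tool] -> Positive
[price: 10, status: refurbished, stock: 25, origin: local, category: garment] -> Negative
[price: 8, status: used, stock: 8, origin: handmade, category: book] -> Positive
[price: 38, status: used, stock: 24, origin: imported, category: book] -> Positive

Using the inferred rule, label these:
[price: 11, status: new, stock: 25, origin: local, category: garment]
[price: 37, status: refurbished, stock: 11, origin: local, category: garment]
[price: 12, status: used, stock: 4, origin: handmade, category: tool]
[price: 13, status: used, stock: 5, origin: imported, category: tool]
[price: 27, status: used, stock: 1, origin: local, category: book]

Negative, Negative, Positive, Positive, Positive

Comparing the two groups points to one rule — status is used.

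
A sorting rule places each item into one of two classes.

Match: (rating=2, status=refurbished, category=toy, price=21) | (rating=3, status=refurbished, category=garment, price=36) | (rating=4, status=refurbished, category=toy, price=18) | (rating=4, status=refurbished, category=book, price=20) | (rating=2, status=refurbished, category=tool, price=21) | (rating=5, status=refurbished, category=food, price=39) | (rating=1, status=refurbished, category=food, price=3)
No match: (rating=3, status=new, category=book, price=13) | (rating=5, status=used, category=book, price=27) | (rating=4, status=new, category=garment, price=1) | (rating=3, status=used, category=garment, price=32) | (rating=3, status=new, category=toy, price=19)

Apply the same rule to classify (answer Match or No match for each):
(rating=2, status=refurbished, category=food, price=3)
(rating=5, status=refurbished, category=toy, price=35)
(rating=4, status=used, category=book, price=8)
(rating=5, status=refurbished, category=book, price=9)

Every 'Match' example satisfies: status is refurbished. None of the 'No match' examples do.
Match: (rating=2, status=refurbished, category=food, price=3), since status is refurbished.
Match: (rating=5, status=refurbished, category=toy, price=35), since status is refurbished.
No match: (rating=4, status=used, category=book, price=8), since status is used.
Match: (rating=5, status=refurbished, category=book, price=9), since status is refurbished.

Match, Match, No match, Match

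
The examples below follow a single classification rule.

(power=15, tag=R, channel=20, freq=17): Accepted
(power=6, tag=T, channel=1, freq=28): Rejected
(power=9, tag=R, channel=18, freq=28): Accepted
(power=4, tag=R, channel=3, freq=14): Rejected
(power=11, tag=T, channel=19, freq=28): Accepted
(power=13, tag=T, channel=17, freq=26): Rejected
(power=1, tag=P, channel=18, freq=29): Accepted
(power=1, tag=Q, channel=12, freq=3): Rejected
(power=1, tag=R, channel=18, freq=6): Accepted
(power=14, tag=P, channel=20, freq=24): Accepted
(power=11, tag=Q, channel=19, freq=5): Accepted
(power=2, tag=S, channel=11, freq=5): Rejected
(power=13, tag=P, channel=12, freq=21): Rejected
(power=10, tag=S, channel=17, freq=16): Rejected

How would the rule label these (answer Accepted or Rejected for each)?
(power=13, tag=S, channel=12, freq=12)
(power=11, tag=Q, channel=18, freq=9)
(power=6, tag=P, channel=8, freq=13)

Rejected, Accepted, Rejected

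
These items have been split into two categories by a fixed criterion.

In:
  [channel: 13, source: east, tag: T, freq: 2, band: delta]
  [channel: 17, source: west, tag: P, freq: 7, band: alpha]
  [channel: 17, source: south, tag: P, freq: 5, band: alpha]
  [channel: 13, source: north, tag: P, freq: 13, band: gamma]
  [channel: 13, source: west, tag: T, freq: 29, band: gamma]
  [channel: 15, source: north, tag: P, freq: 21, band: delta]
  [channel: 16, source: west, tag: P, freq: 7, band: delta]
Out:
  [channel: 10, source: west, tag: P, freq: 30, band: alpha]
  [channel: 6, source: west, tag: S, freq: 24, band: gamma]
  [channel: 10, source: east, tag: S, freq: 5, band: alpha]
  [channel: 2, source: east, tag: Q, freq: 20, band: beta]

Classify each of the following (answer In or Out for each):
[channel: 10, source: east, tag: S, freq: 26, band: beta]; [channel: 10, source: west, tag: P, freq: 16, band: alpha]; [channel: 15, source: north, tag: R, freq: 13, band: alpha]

A rule that fits every label: channel ≥ 13 — true of each 'In' example, false of each 'Out' one.
[channel: 10, source: east, tag: S, freq: 26, band: beta]: channel = 10, fails the rule → Out.
[channel: 10, source: west, tag: P, freq: 16, band: alpha]: channel = 10, fails the rule → Out.
[channel: 15, source: north, tag: R, freq: 13, band: alpha]: channel = 15, qualifies → In.

Out, Out, In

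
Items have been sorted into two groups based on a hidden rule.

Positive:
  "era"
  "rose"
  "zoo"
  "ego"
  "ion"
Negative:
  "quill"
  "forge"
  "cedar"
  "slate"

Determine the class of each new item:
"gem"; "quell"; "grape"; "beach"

Positive, Negative, Negative, Negative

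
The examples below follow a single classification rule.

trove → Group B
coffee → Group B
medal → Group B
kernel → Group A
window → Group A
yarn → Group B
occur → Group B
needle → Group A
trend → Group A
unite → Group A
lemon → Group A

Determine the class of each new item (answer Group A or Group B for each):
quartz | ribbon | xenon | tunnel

One predicate separates the groups cleanly: length ≥ 5 AND contains 'n'.

Group B, Group A, Group A, Group A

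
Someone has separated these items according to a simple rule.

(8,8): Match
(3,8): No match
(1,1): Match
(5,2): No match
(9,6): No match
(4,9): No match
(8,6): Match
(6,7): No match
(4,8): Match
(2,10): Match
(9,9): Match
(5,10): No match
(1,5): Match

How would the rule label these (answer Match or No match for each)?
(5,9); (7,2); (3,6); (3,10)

Match, No match, No match, No match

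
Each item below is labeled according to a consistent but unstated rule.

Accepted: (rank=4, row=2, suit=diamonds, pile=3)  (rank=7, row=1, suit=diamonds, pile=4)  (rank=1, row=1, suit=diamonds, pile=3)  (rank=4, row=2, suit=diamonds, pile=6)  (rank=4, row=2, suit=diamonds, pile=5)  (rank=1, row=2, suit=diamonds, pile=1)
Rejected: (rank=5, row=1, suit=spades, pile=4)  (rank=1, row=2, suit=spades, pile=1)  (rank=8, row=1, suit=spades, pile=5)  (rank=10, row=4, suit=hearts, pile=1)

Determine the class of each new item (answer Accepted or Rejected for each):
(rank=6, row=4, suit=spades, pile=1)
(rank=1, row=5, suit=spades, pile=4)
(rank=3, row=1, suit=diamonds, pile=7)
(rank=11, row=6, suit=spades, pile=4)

The pattern is that an item is 'Accepted' exactly when: suit is diamonds.
(rank=6, row=4, suit=spades, pile=1): suit is spades — does not fit, so Rejected. (rank=1, row=5, suit=spades, pile=4): suit is spades — does not fit, so Rejected. (rank=3, row=1, suit=diamonds, pile=7): suit is diamonds — meets the rule, so Accepted. (rank=11, row=6, suit=spades, pile=4): suit is spades — does not fit, so Rejected.

Rejected, Rejected, Accepted, Rejected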